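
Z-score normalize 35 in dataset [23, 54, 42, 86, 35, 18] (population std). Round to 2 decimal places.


Mean = (23 + 54 + 42 + 86 + 35 + 18) / 6 = 43.0
Variance = sum((x_i - mean)^2) / n = 510.0
Std = sqrt(510.0) = 22.5832
Z = (x - mean) / std
= (35 - 43.0) / 22.5832
= -8.0 / 22.5832
= -0.35

-0.35


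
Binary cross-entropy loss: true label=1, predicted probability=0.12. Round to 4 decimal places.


For y=1: Loss = -log(p)
= -log(0.12)
= -(-2.1203)
= 2.1203

2.1203


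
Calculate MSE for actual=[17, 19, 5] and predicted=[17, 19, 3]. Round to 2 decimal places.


Differences: [0, 0, 2]
Squared errors: [0, 0, 4]
Sum of squared errors = 4
MSE = 4 / 3 = 1.33

1.33


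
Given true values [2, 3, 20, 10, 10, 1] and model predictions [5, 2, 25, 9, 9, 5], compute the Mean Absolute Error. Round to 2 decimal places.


Absolute errors: [3, 1, 5, 1, 1, 4]
Sum of absolute errors = 15
MAE = 15 / 6 = 2.50

2.50


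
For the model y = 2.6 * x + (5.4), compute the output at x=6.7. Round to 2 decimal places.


y = 2.6 * 6.7 + (5.4)
= 17.42 + (5.4)
= 22.82

22.82


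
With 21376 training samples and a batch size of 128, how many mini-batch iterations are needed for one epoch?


Iterations per epoch = dataset_size / batch_size
= 21376 / 128
= 167

167


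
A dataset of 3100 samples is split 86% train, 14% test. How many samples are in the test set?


Train samples = 3100 * 86% = 2666
Test samples = 3100 - 2666
= 434

434


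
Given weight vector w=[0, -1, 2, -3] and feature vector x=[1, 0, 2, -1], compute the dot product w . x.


Element-wise products:
0 * 1 = 0
-1 * 0 = 0
2 * 2 = 4
-3 * -1 = 3
Sum = 0 + 0 + 4 + 3
= 7

7


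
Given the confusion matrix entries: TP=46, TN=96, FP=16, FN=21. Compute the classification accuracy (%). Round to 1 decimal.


Accuracy = (TP + TN) / (TP + TN + FP + FN) * 100
= (46 + 96) / (46 + 96 + 16 + 21)
= 142 / 179
= 0.7933
= 79.3%

79.3


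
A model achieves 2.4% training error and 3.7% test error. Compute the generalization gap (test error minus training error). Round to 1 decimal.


Generalization gap = test_error - train_error
= 3.7 - 2.4
= 1.3%
A small gap suggests good generalization.

1.3


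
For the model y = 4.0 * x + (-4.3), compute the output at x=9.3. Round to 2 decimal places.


y = 4.0 * 9.3 + (-4.3)
= 37.2 + (-4.3)
= 32.90

32.90


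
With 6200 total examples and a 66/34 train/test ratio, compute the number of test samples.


Train samples = 6200 * 66% = 4092
Test samples = 6200 - 4092
= 2108

2108


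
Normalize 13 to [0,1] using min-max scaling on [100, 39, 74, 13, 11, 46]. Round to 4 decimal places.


Min = 11, Max = 100
Range = 100 - 11 = 89
Scaled = (x - min) / (max - min)
= (13 - 11) / 89
= 2 / 89
= 0.0225

0.0225


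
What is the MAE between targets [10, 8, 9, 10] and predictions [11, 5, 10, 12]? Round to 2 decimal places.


Absolute errors: [1, 3, 1, 2]
Sum of absolute errors = 7
MAE = 7 / 4 = 1.75

1.75


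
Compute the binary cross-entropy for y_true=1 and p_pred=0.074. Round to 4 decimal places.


For y=1: Loss = -log(p)
= -log(0.074)
= -(-2.6037)
= 2.6037

2.6037


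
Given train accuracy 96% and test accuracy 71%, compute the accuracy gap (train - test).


Gap = train_accuracy - test_accuracy
= 96 - 71
= 25%
This large gap strongly indicates overfitting.

25


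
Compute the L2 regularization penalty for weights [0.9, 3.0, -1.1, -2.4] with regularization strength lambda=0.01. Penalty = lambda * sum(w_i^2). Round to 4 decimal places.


Squaring each weight:
0.9^2 = 0.81
3.0^2 = 9.0
(-1.1)^2 = 1.21
(-2.4)^2 = 5.76
Sum of squares = 16.78
Penalty = 0.01 * 16.78 = 0.1678

0.1678


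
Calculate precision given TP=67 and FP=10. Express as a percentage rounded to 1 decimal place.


Precision = TP / (TP + FP) * 100
= 67 / (67 + 10)
= 67 / 77
= 0.8701
= 87.0%

87.0


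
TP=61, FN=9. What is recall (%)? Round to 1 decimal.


Recall = TP / (TP + FN) * 100
= 61 / (61 + 9)
= 61 / 70
= 0.8714
= 87.1%

87.1


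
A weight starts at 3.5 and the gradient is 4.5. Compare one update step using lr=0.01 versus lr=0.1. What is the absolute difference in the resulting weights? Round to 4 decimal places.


With lr=0.01: w_new = 3.5 - 0.01 * 4.5 = 3.455
With lr=0.1: w_new = 3.5 - 0.1 * 4.5 = 3.05
Absolute difference = |3.455 - 3.05|
= 0.4050

0.4050


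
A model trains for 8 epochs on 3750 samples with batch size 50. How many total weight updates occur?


Iterations per epoch = 3750 / 50 = 75
Total updates = iterations_per_epoch * epochs
= 75 * 8
= 600

600


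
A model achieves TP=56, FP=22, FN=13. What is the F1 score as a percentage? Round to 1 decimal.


Precision = TP / (TP + FP) = 56 / 78 = 0.7179
Recall = TP / (TP + FN) = 56 / 69 = 0.8116
F1 = 2 * P * R / (P + R)
= 2 * 0.7179 * 0.8116 / (0.7179 + 0.8116)
= 1.1654 / 1.5295
= 0.7619
As percentage: 76.2%

76.2


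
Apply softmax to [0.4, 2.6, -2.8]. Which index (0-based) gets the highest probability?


Softmax is a monotonic transformation, so it preserves the argmax.
We need to find the index of the maximum logit.
Index 0: 0.4
Index 1: 2.6
Index 2: -2.8
Maximum logit = 2.6 at index 1

1


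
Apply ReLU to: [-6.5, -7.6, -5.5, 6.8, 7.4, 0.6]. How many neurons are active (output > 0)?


ReLU(x) = max(0, x) for each element:
ReLU(-6.5) = 0
ReLU(-7.6) = 0
ReLU(-5.5) = 0
ReLU(6.8) = 6.8
ReLU(7.4) = 7.4
ReLU(0.6) = 0.6
Active neurons (>0): 3

3


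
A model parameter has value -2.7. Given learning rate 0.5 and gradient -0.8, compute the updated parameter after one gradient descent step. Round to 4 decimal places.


w_new = w_old - lr * gradient
= -2.7 - 0.5 * -0.8
= -2.7 - (-0.4)
= -2.3000

-2.3000


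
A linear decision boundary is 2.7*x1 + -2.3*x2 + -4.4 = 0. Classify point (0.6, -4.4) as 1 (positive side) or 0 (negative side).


Compute 2.7 * 0.6 + -2.3 * -4.4 + -4.4
= 1.62 + 10.12 + -4.4
= 7.34
Since 7.34 >= 0, the point is on the positive side.

1


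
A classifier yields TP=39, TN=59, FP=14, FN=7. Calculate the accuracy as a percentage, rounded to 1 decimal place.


Accuracy = (TP + TN) / (TP + TN + FP + FN) * 100
= (39 + 59) / (39 + 59 + 14 + 7)
= 98 / 119
= 0.8235
= 82.4%

82.4


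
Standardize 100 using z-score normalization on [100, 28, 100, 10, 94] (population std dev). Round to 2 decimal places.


Mean = (100 + 28 + 100 + 10 + 94) / 5 = 66.4
Variance = sum((x_i - mean)^2) / n = 1535.04
Std = sqrt(1535.04) = 39.1796
Z = (x - mean) / std
= (100 - 66.4) / 39.1796
= 33.6 / 39.1796
= 0.86

0.86


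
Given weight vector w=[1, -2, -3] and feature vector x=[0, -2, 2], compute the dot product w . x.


Element-wise products:
1 * 0 = 0
-2 * -2 = 4
-3 * 2 = -6
Sum = 0 + 4 + -6
= -2

-2


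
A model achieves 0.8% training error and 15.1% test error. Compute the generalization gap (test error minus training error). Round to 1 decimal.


Generalization gap = test_error - train_error
= 15.1 - 0.8
= 14.3%
A large gap suggests overfitting.

14.3


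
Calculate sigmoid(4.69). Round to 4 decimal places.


sigmoid(z) = 1 / (1 + exp(-z))
exp(-(4.69)) = exp(-4.69) = 0.0092
1 + 0.0092 = 1.0092
1 / 1.0092 = 0.9909

0.9909


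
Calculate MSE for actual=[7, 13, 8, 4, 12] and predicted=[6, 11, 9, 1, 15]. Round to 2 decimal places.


Differences: [1, 2, -1, 3, -3]
Squared errors: [1, 4, 1, 9, 9]
Sum of squared errors = 24
MSE = 24 / 5 = 4.80

4.80


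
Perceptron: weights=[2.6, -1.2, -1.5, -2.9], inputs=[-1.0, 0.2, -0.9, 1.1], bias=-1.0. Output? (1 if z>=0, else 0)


z = w . x + b
= 2.6*-1.0 + -1.2*0.2 + -1.5*-0.9 + -2.9*1.1 + -1.0
= -2.6 + -0.24 + 1.35 + -3.19 + -1.0
= -4.68 + -1.0
= -5.68
Since z = -5.68 < 0, output = 0

0


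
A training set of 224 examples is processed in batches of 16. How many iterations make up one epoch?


Iterations per epoch = dataset_size / batch_size
= 224 / 16
= 14

14


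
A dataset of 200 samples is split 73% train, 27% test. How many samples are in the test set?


Train samples = 200 * 73% = 146
Test samples = 200 - 146
= 54

54


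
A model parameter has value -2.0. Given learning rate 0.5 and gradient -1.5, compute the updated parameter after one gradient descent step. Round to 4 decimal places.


w_new = w_old - lr * gradient
= -2.0 - 0.5 * -1.5
= -2.0 - (-0.75)
= -1.2500

-1.2500


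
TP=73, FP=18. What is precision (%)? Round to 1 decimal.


Precision = TP / (TP + FP) * 100
= 73 / (73 + 18)
= 73 / 91
= 0.8022
= 80.2%

80.2


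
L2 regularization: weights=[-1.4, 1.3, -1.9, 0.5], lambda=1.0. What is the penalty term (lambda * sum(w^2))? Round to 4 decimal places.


Squaring each weight:
(-1.4)^2 = 1.96
1.3^2 = 1.69
(-1.9)^2 = 3.61
0.5^2 = 0.25
Sum of squares = 7.51
Penalty = 1.0 * 7.51 = 7.5100

7.5100


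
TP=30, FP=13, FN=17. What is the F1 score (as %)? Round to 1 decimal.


Precision = TP / (TP + FP) = 30 / 43 = 0.6977
Recall = TP / (TP + FN) = 30 / 47 = 0.6383
F1 = 2 * P * R / (P + R)
= 2 * 0.6977 * 0.6383 / (0.6977 + 0.6383)
= 0.8906 / 1.336
= 0.6667
As percentage: 66.7%

66.7


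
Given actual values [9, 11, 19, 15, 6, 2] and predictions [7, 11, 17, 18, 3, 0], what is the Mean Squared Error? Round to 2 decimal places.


Differences: [2, 0, 2, -3, 3, 2]
Squared errors: [4, 0, 4, 9, 9, 4]
Sum of squared errors = 30
MSE = 30 / 6 = 5.00

5.00


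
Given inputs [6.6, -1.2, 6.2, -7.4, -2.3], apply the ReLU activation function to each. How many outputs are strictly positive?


ReLU(x) = max(0, x) for each element:
ReLU(6.6) = 6.6
ReLU(-1.2) = 0
ReLU(6.2) = 6.2
ReLU(-7.4) = 0
ReLU(-2.3) = 0
Active neurons (>0): 2

2


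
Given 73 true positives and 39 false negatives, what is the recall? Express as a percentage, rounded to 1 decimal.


Recall = TP / (TP + FN) * 100
= 73 / (73 + 39)
= 73 / 112
= 0.6518
= 65.2%

65.2


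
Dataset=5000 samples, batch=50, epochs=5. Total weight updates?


Iterations per epoch = 5000 / 50 = 100
Total updates = iterations_per_epoch * epochs
= 100 * 5
= 500

500


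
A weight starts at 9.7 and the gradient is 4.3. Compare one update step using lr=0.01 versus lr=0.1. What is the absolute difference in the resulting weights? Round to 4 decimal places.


With lr=0.01: w_new = 9.7 - 0.01 * 4.3 = 9.657
With lr=0.1: w_new = 9.7 - 0.1 * 4.3 = 9.27
Absolute difference = |9.657 - 9.27|
= 0.3870

0.3870


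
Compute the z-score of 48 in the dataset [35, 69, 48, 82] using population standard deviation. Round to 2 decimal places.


Mean = (35 + 69 + 48 + 82) / 4 = 58.5
Variance = sum((x_i - mean)^2) / n = 331.25
Std = sqrt(331.25) = 18.2003
Z = (x - mean) / std
= (48 - 58.5) / 18.2003
= -10.5 / 18.2003
= -0.58

-0.58


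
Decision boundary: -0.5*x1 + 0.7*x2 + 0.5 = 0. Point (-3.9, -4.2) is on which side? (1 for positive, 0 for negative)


Compute -0.5 * -3.9 + 0.7 * -4.2 + 0.5
= 1.95 + -2.94 + 0.5
= -0.49
Since -0.49 < 0, the point is on the negative side.

0


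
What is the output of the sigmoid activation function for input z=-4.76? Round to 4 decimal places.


sigmoid(z) = 1 / (1 + exp(-z))
exp(-(-4.76)) = exp(4.76) = 116.7459
1 + 116.7459 = 117.7459
1 / 117.7459 = 0.0085

0.0085


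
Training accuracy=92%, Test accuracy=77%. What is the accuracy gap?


Gap = train_accuracy - test_accuracy
= 92 - 77
= 15%
This gap suggests the model is overfitting.

15


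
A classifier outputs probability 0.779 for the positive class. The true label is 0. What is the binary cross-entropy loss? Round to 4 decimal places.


For y=0: Loss = -log(1-p)
= -log(1 - 0.779)
= -log(0.221)
= -(-1.5096)
= 1.5096

1.5096


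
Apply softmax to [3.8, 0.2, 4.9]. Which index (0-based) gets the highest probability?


Softmax is a monotonic transformation, so it preserves the argmax.
We need to find the index of the maximum logit.
Index 0: 3.8
Index 1: 0.2
Index 2: 4.9
Maximum logit = 4.9 at index 2

2


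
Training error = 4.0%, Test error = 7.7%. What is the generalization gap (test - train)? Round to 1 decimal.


Generalization gap = test_error - train_error
= 7.7 - 4.0
= 3.7%
A moderate gap.

3.7


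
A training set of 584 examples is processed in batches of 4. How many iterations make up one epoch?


Iterations per epoch = dataset_size / batch_size
= 584 / 4
= 146

146


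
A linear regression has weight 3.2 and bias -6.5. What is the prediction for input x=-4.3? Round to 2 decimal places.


y = 3.2 * -4.3 + (-6.5)
= -13.76 + (-6.5)
= -20.26

-20.26


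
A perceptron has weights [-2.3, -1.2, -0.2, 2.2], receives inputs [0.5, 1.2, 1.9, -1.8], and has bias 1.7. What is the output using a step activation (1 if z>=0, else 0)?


z = w . x + b
= -2.3*0.5 + -1.2*1.2 + -0.2*1.9 + 2.2*-1.8 + 1.7
= -1.15 + -1.44 + -0.38 + -3.96 + 1.7
= -6.93 + 1.7
= -5.23
Since z = -5.23 < 0, output = 0

0


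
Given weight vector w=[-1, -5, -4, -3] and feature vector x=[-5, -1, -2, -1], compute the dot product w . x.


Element-wise products:
-1 * -5 = 5
-5 * -1 = 5
-4 * -2 = 8
-3 * -1 = 3
Sum = 5 + 5 + 8 + 3
= 21

21


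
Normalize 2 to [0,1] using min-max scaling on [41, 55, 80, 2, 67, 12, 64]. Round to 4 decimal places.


Min = 2, Max = 80
Range = 80 - 2 = 78
Scaled = (x - min) / (max - min)
= (2 - 2) / 78
= 0 / 78
= 0.0000

0.0000


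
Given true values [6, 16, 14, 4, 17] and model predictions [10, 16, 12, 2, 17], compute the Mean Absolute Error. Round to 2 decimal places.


Absolute errors: [4, 0, 2, 2, 0]
Sum of absolute errors = 8
MAE = 8 / 5 = 1.60

1.60


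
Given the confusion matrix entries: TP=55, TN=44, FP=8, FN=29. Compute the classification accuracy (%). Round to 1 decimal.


Accuracy = (TP + TN) / (TP + TN + FP + FN) * 100
= (55 + 44) / (55 + 44 + 8 + 29)
= 99 / 136
= 0.7279
= 72.8%

72.8


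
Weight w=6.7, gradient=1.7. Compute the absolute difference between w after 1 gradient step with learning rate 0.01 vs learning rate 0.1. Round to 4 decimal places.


With lr=0.01: w_new = 6.7 - 0.01 * 1.7 = 6.683
With lr=0.1: w_new = 6.7 - 0.1 * 1.7 = 6.53
Absolute difference = |6.683 - 6.53|
= 0.1530

0.1530


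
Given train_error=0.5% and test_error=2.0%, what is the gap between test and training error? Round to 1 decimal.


Generalization gap = test_error - train_error
= 2.0 - 0.5
= 1.5%
A small gap suggests good generalization.

1.5


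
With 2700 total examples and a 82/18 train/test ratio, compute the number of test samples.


Train samples = 2700 * 82% = 2214
Test samples = 2700 - 2214
= 486

486


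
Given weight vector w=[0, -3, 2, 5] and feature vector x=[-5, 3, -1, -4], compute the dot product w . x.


Element-wise products:
0 * -5 = 0
-3 * 3 = -9
2 * -1 = -2
5 * -4 = -20
Sum = 0 + -9 + -2 + -20
= -31

-31


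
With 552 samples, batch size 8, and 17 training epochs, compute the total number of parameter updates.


Iterations per epoch = 552 / 8 = 69
Total updates = iterations_per_epoch * epochs
= 69 * 17
= 1173

1173


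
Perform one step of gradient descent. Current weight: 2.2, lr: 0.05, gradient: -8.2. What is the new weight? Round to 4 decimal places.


w_new = w_old - lr * gradient
= 2.2 - 0.05 * -8.2
= 2.2 - (-0.41)
= 2.6100

2.6100


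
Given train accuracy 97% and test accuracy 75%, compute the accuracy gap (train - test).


Gap = train_accuracy - test_accuracy
= 97 - 75
= 22%
This large gap strongly indicates overfitting.

22


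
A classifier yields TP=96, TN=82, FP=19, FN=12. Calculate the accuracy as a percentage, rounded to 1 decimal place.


Accuracy = (TP + TN) / (TP + TN + FP + FN) * 100
= (96 + 82) / (96 + 82 + 19 + 12)
= 178 / 209
= 0.8517
= 85.2%

85.2


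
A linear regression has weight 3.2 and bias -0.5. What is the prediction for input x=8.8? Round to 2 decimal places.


y = 3.2 * 8.8 + (-0.5)
= 28.16 + (-0.5)
= 27.66

27.66


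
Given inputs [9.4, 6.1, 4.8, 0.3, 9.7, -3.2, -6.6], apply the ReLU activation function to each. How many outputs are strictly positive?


ReLU(x) = max(0, x) for each element:
ReLU(9.4) = 9.4
ReLU(6.1) = 6.1
ReLU(4.8) = 4.8
ReLU(0.3) = 0.3
ReLU(9.7) = 9.7
ReLU(-3.2) = 0
ReLU(-6.6) = 0
Active neurons (>0): 5

5


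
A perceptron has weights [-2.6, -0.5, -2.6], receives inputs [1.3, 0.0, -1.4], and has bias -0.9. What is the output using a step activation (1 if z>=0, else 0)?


z = w . x + b
= -2.6*1.3 + -0.5*0.0 + -2.6*-1.4 + -0.9
= -3.38 + -0.0 + 3.64 + -0.9
= 0.26 + -0.9
= -0.64
Since z = -0.64 < 0, output = 0

0


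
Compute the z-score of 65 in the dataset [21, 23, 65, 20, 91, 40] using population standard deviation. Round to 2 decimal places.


Mean = (21 + 23 + 65 + 20 + 91 + 40) / 6 = 43.3333
Variance = sum((x_i - mean)^2) / n = 701.5556
Std = sqrt(701.5556) = 26.4869
Z = (x - mean) / std
= (65 - 43.3333) / 26.4869
= 21.6667 / 26.4869
= 0.82

0.82


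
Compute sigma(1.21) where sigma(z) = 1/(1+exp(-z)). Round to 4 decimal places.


sigmoid(z) = 1 / (1 + exp(-z))
exp(-(1.21)) = exp(-1.21) = 0.2982
1 + 0.2982 = 1.2982
1 / 1.2982 = 0.7703

0.7703


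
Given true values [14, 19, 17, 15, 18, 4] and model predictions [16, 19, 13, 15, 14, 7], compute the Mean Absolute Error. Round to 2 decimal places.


Absolute errors: [2, 0, 4, 0, 4, 3]
Sum of absolute errors = 13
MAE = 13 / 6 = 2.17

2.17


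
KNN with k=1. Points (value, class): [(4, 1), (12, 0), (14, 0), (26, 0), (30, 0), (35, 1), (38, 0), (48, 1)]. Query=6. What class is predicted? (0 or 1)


Distances from query 6:
Point 4 (class 1): distance = 2
K=1 nearest neighbors: classes = [1]
Votes for class 1: 1 / 1
Majority vote => class 1

1


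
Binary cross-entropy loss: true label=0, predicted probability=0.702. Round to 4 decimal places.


For y=0: Loss = -log(1-p)
= -log(1 - 0.702)
= -log(0.298)
= -(-1.2107)
= 1.2107

1.2107


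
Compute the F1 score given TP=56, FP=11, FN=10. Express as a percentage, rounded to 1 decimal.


Precision = TP / (TP + FP) = 56 / 67 = 0.8358
Recall = TP / (TP + FN) = 56 / 66 = 0.8485
F1 = 2 * P * R / (P + R)
= 2 * 0.8358 * 0.8485 / (0.8358 + 0.8485)
= 1.4184 / 1.6843
= 0.8421
As percentage: 84.2%

84.2


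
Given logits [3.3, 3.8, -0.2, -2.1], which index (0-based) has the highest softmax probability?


Softmax is a monotonic transformation, so it preserves the argmax.
We need to find the index of the maximum logit.
Index 0: 3.3
Index 1: 3.8
Index 2: -0.2
Index 3: -2.1
Maximum logit = 3.8 at index 1

1


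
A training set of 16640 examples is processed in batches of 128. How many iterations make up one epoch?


Iterations per epoch = dataset_size / batch_size
= 16640 / 128
= 130

130


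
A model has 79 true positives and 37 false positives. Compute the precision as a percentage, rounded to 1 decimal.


Precision = TP / (TP + FP) * 100
= 79 / (79 + 37)
= 79 / 116
= 0.681
= 68.1%

68.1


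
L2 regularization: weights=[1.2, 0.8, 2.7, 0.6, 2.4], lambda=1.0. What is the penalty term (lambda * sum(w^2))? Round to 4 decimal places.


Squaring each weight:
1.2^2 = 1.44
0.8^2 = 0.64
2.7^2 = 7.29
0.6^2 = 0.36
2.4^2 = 5.76
Sum of squares = 15.49
Penalty = 1.0 * 15.49 = 15.4900

15.4900


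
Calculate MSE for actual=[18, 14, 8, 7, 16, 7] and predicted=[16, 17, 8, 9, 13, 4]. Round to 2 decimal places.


Differences: [2, -3, 0, -2, 3, 3]
Squared errors: [4, 9, 0, 4, 9, 9]
Sum of squared errors = 35
MSE = 35 / 6 = 5.83

5.83


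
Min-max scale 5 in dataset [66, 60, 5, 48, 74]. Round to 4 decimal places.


Min = 5, Max = 74
Range = 74 - 5 = 69
Scaled = (x - min) / (max - min)
= (5 - 5) / 69
= 0 / 69
= 0.0000

0.0000


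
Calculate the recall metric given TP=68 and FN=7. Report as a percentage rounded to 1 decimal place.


Recall = TP / (TP + FN) * 100
= 68 / (68 + 7)
= 68 / 75
= 0.9067
= 90.7%

90.7


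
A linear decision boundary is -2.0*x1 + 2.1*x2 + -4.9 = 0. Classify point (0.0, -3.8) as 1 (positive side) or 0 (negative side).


Compute -2.0 * 0.0 + 2.1 * -3.8 + -4.9
= -0.0 + -7.98 + -4.9
= -12.88
Since -12.88 < 0, the point is on the negative side.

0


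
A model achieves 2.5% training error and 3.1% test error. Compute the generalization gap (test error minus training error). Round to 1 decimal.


Generalization gap = test_error - train_error
= 3.1 - 2.5
= 0.6%
A small gap suggests good generalization.

0.6


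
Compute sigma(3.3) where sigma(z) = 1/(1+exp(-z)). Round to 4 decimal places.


sigmoid(z) = 1 / (1 + exp(-z))
exp(-(3.3)) = exp(-3.3) = 0.0369
1 + 0.0369 = 1.0369
1 / 1.0369 = 0.9644

0.9644


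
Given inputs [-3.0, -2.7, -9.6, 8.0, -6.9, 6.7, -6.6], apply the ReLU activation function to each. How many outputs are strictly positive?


ReLU(x) = max(0, x) for each element:
ReLU(-3.0) = 0
ReLU(-2.7) = 0
ReLU(-9.6) = 0
ReLU(8.0) = 8.0
ReLU(-6.9) = 0
ReLU(6.7) = 6.7
ReLU(-6.6) = 0
Active neurons (>0): 2

2


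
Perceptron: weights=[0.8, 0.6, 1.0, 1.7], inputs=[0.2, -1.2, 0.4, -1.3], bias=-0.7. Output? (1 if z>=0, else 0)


z = w . x + b
= 0.8*0.2 + 0.6*-1.2 + 1.0*0.4 + 1.7*-1.3 + -0.7
= 0.16 + -0.72 + 0.4 + -2.21 + -0.7
= -2.37 + -0.7
= -3.07
Since z = -3.07 < 0, output = 0

0


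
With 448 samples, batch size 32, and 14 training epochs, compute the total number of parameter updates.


Iterations per epoch = 448 / 32 = 14
Total updates = iterations_per_epoch * epochs
= 14 * 14
= 196

196


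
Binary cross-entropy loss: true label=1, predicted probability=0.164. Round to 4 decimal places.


For y=1: Loss = -log(p)
= -log(0.164)
= -(-1.8079)
= 1.8079

1.8079


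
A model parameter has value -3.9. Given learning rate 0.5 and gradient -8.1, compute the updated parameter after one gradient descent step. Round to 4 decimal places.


w_new = w_old - lr * gradient
= -3.9 - 0.5 * -8.1
= -3.9 - (-4.05)
= 0.1500

0.1500


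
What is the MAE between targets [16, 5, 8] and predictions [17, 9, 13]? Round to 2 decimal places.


Absolute errors: [1, 4, 5]
Sum of absolute errors = 10
MAE = 10 / 3 = 3.33

3.33


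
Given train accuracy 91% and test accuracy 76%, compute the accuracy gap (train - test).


Gap = train_accuracy - test_accuracy
= 91 - 76
= 15%
This gap suggests the model is overfitting.

15


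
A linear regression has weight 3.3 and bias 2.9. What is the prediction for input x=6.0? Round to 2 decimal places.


y = 3.3 * 6.0 + (2.9)
= 19.8 + (2.9)
= 22.70

22.70


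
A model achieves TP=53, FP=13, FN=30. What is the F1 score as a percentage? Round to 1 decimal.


Precision = TP / (TP + FP) = 53 / 66 = 0.803
Recall = TP / (TP + FN) = 53 / 83 = 0.6386
F1 = 2 * P * R / (P + R)
= 2 * 0.803 * 0.6386 / (0.803 + 0.6386)
= 1.0256 / 1.4416
= 0.7114
As percentage: 71.1%

71.1


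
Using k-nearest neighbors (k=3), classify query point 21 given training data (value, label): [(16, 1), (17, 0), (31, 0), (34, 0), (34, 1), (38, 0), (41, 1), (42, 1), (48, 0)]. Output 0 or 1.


Distances from query 21:
Point 17 (class 0): distance = 4
Point 16 (class 1): distance = 5
Point 31 (class 0): distance = 10
K=3 nearest neighbors: classes = [0, 1, 0]
Votes for class 1: 1 / 3
Majority vote => class 0

0


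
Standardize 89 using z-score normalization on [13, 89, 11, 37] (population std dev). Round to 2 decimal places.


Mean = (13 + 89 + 11 + 37) / 4 = 37.5
Variance = sum((x_i - mean)^2) / n = 988.75
Std = sqrt(988.75) = 31.4444
Z = (x - mean) / std
= (89 - 37.5) / 31.4444
= 51.5 / 31.4444
= 1.64

1.64


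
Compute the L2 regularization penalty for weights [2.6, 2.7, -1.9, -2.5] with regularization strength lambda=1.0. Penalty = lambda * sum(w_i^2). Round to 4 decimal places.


Squaring each weight:
2.6^2 = 6.76
2.7^2 = 7.29
(-1.9)^2 = 3.61
(-2.5)^2 = 6.25
Sum of squares = 23.91
Penalty = 1.0 * 23.91 = 23.9100

23.9100


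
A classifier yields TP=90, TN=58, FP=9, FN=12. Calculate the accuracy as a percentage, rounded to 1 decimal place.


Accuracy = (TP + TN) / (TP + TN + FP + FN) * 100
= (90 + 58) / (90 + 58 + 9 + 12)
= 148 / 169
= 0.8757
= 87.6%

87.6


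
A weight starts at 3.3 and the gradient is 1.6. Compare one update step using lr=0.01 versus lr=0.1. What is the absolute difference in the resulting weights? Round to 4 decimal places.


With lr=0.01: w_new = 3.3 - 0.01 * 1.6 = 3.284
With lr=0.1: w_new = 3.3 - 0.1 * 1.6 = 3.14
Absolute difference = |3.284 - 3.14|
= 0.1440

0.1440


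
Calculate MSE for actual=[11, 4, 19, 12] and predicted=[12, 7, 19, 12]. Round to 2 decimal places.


Differences: [-1, -3, 0, 0]
Squared errors: [1, 9, 0, 0]
Sum of squared errors = 10
MSE = 10 / 4 = 2.50

2.50


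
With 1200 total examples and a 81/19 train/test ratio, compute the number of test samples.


Train samples = 1200 * 81% = 972
Test samples = 1200 - 972
= 228

228


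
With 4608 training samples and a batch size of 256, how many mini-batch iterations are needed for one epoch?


Iterations per epoch = dataset_size / batch_size
= 4608 / 256
= 18

18


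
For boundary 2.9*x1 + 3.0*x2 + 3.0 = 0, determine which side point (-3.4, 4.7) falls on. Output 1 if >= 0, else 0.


Compute 2.9 * -3.4 + 3.0 * 4.7 + 3.0
= -9.86 + 14.1 + 3.0
= 7.24
Since 7.24 >= 0, the point is on the positive side.

1


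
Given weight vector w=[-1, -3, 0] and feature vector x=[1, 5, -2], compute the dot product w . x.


Element-wise products:
-1 * 1 = -1
-3 * 5 = -15
0 * -2 = 0
Sum = -1 + -15 + 0
= -16

-16


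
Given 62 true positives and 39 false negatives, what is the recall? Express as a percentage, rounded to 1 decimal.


Recall = TP / (TP + FN) * 100
= 62 / (62 + 39)
= 62 / 101
= 0.6139
= 61.4%

61.4


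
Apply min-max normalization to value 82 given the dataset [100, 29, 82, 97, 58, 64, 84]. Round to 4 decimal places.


Min = 29, Max = 100
Range = 100 - 29 = 71
Scaled = (x - min) / (max - min)
= (82 - 29) / 71
= 53 / 71
= 0.7465

0.7465


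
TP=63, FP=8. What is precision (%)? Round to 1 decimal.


Precision = TP / (TP + FP) * 100
= 63 / (63 + 8)
= 63 / 71
= 0.8873
= 88.7%

88.7


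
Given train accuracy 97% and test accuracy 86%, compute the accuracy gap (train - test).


Gap = train_accuracy - test_accuracy
= 97 - 86
= 11%
This gap suggests the model is overfitting.

11


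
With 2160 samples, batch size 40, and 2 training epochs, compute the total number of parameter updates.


Iterations per epoch = 2160 / 40 = 54
Total updates = iterations_per_epoch * epochs
= 54 * 2
= 108

108


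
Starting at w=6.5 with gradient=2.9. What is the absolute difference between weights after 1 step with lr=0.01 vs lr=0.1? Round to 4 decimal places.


With lr=0.01: w_new = 6.5 - 0.01 * 2.9 = 6.471
With lr=0.1: w_new = 6.5 - 0.1 * 2.9 = 6.21
Absolute difference = |6.471 - 6.21|
= 0.2610

0.2610


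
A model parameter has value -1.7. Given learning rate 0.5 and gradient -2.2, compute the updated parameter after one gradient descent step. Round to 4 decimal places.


w_new = w_old - lr * gradient
= -1.7 - 0.5 * -2.2
= -1.7 - (-1.1)
= -0.6000

-0.6000


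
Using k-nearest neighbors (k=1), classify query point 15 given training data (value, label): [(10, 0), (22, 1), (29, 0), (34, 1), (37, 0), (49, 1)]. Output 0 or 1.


Distances from query 15:
Point 10 (class 0): distance = 5
K=1 nearest neighbors: classes = [0]
Votes for class 1: 0 / 1
Majority vote => class 0

0


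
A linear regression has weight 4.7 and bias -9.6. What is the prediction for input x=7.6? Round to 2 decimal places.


y = 4.7 * 7.6 + (-9.6)
= 35.72 + (-9.6)
= 26.12

26.12


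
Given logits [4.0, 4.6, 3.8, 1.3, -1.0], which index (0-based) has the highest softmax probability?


Softmax is a monotonic transformation, so it preserves the argmax.
We need to find the index of the maximum logit.
Index 0: 4.0
Index 1: 4.6
Index 2: 3.8
Index 3: 1.3
Index 4: -1.0
Maximum logit = 4.6 at index 1

1


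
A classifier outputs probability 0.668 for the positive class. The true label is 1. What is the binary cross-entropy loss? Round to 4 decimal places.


For y=1: Loss = -log(p)
= -log(0.668)
= -(-0.4035)
= 0.4035

0.4035


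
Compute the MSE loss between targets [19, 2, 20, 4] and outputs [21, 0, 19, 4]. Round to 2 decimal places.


Differences: [-2, 2, 1, 0]
Squared errors: [4, 4, 1, 0]
Sum of squared errors = 9
MSE = 9 / 4 = 2.25

2.25


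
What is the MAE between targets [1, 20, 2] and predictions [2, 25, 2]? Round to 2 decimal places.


Absolute errors: [1, 5, 0]
Sum of absolute errors = 6
MAE = 6 / 3 = 2.00

2.00


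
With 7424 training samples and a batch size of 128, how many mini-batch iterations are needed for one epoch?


Iterations per epoch = dataset_size / batch_size
= 7424 / 128
= 58

58


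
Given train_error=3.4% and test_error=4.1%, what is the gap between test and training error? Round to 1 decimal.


Generalization gap = test_error - train_error
= 4.1 - 3.4
= 0.7%
A small gap suggests good generalization.

0.7


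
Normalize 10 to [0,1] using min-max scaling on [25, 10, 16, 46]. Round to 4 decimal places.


Min = 10, Max = 46
Range = 46 - 10 = 36
Scaled = (x - min) / (max - min)
= (10 - 10) / 36
= 0 / 36
= 0.0000

0.0000


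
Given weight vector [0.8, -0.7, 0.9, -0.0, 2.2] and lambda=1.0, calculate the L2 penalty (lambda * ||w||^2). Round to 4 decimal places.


Squaring each weight:
0.8^2 = 0.64
(-0.7)^2 = 0.49
0.9^2 = 0.81
(-0.0)^2 = 0.0
2.2^2 = 4.84
Sum of squares = 6.78
Penalty = 1.0 * 6.78 = 6.7800

6.7800


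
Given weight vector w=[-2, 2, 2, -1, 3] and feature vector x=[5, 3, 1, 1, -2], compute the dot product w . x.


Element-wise products:
-2 * 5 = -10
2 * 3 = 6
2 * 1 = 2
-1 * 1 = -1
3 * -2 = -6
Sum = -10 + 6 + 2 + -1 + -6
= -9

-9


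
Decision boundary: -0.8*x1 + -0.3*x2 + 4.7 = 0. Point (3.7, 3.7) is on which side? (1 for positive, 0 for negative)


Compute -0.8 * 3.7 + -0.3 * 3.7 + 4.7
= -2.96 + -1.11 + 4.7
= 0.63
Since 0.63 >= 0, the point is on the positive side.

1


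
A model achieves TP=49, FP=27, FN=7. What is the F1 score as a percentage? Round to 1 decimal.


Precision = TP / (TP + FP) = 49 / 76 = 0.6447
Recall = TP / (TP + FN) = 49 / 56 = 0.875
F1 = 2 * P * R / (P + R)
= 2 * 0.6447 * 0.875 / (0.6447 + 0.875)
= 1.1283 / 1.5197
= 0.7424
As percentage: 74.2%

74.2


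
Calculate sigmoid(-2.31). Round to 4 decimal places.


sigmoid(z) = 1 / (1 + exp(-z))
exp(-(-2.31)) = exp(2.31) = 10.0744
1 + 10.0744 = 11.0744
1 / 11.0744 = 0.0903

0.0903


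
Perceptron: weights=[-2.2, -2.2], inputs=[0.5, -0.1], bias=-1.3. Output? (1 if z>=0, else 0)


z = w . x + b
= -2.2*0.5 + -2.2*-0.1 + -1.3
= -1.1 + 0.22 + -1.3
= -0.88 + -1.3
= -2.18
Since z = -2.18 < 0, output = 0

0


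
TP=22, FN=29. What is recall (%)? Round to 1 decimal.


Recall = TP / (TP + FN) * 100
= 22 / (22 + 29)
= 22 / 51
= 0.4314
= 43.1%

43.1


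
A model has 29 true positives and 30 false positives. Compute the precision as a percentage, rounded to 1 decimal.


Precision = TP / (TP + FP) * 100
= 29 / (29 + 30)
= 29 / 59
= 0.4915
= 49.2%

49.2


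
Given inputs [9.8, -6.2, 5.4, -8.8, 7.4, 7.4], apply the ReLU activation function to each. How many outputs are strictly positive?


ReLU(x) = max(0, x) for each element:
ReLU(9.8) = 9.8
ReLU(-6.2) = 0
ReLU(5.4) = 5.4
ReLU(-8.8) = 0
ReLU(7.4) = 7.4
ReLU(7.4) = 7.4
Active neurons (>0): 4

4


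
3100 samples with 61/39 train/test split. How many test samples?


Train samples = 3100 * 61% = 1891
Test samples = 3100 - 1891
= 1209

1209


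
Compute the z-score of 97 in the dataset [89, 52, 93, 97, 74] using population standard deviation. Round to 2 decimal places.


Mean = (89 + 52 + 93 + 97 + 74) / 5 = 81.0
Variance = sum((x_i - mean)^2) / n = 270.8
Std = sqrt(270.8) = 16.456
Z = (x - mean) / std
= (97 - 81.0) / 16.456
= 16.0 / 16.456
= 0.97

0.97


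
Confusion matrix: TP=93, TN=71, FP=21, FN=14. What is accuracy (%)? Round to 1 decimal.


Accuracy = (TP + TN) / (TP + TN + FP + FN) * 100
= (93 + 71) / (93 + 71 + 21 + 14)
= 164 / 199
= 0.8241
= 82.4%

82.4


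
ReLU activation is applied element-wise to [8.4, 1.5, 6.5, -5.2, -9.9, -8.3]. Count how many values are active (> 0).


ReLU(x) = max(0, x) for each element:
ReLU(8.4) = 8.4
ReLU(1.5) = 1.5
ReLU(6.5) = 6.5
ReLU(-5.2) = 0
ReLU(-9.9) = 0
ReLU(-8.3) = 0
Active neurons (>0): 3

3


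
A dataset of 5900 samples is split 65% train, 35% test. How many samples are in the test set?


Train samples = 5900 * 65% = 3835
Test samples = 5900 - 3835
= 2065

2065


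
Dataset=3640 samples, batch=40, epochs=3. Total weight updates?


Iterations per epoch = 3640 / 40 = 91
Total updates = iterations_per_epoch * epochs
= 91 * 3
= 273

273


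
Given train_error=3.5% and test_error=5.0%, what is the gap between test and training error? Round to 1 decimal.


Generalization gap = test_error - train_error
= 5.0 - 3.5
= 1.5%
A small gap suggests good generalization.

1.5


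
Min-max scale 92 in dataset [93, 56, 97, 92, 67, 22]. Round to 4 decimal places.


Min = 22, Max = 97
Range = 97 - 22 = 75
Scaled = (x - min) / (max - min)
= (92 - 22) / 75
= 70 / 75
= 0.9333

0.9333


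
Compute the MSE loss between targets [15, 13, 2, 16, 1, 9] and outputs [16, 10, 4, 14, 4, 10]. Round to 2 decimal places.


Differences: [-1, 3, -2, 2, -3, -1]
Squared errors: [1, 9, 4, 4, 9, 1]
Sum of squared errors = 28
MSE = 28 / 6 = 4.67

4.67


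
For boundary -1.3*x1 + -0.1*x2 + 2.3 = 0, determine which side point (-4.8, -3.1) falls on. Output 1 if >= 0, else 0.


Compute -1.3 * -4.8 + -0.1 * -3.1 + 2.3
= 6.24 + 0.31 + 2.3
= 8.85
Since 8.85 >= 0, the point is on the positive side.

1


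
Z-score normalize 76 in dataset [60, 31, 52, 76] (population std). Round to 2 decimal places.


Mean = (60 + 31 + 52 + 76) / 4 = 54.75
Variance = sum((x_i - mean)^2) / n = 262.6875
Std = sqrt(262.6875) = 16.2076
Z = (x - mean) / std
= (76 - 54.75) / 16.2076
= 21.25 / 16.2076
= 1.31

1.31


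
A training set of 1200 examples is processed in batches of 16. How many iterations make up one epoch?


Iterations per epoch = dataset_size / batch_size
= 1200 / 16
= 75

75


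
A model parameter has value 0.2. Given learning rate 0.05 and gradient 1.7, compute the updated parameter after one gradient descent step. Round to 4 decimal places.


w_new = w_old - lr * gradient
= 0.2 - 0.05 * 1.7
= 0.2 - (0.085)
= 0.1150

0.1150


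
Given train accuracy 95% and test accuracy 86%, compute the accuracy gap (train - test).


Gap = train_accuracy - test_accuracy
= 95 - 86
= 9%
This moderate gap may indicate mild overfitting.

9


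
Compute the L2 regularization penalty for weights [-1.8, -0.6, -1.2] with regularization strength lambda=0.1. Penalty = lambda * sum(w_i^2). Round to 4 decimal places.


Squaring each weight:
(-1.8)^2 = 3.24
(-0.6)^2 = 0.36
(-1.2)^2 = 1.44
Sum of squares = 5.04
Penalty = 0.1 * 5.04 = 0.5040

0.5040


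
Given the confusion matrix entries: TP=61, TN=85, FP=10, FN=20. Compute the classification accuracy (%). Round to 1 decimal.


Accuracy = (TP + TN) / (TP + TN + FP + FN) * 100
= (61 + 85) / (61 + 85 + 10 + 20)
= 146 / 176
= 0.8295
= 83.0%

83.0


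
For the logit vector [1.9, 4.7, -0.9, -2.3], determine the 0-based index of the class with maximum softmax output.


Softmax is a monotonic transformation, so it preserves the argmax.
We need to find the index of the maximum logit.
Index 0: 1.9
Index 1: 4.7
Index 2: -0.9
Index 3: -2.3
Maximum logit = 4.7 at index 1

1


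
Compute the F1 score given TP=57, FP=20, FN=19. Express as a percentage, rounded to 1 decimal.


Precision = TP / (TP + FP) = 57 / 77 = 0.7403
Recall = TP / (TP + FN) = 57 / 76 = 0.75
F1 = 2 * P * R / (P + R)
= 2 * 0.7403 * 0.75 / (0.7403 + 0.75)
= 1.1104 / 1.4903
= 0.7451
As percentage: 74.5%

74.5


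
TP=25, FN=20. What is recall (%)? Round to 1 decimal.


Recall = TP / (TP + FN) * 100
= 25 / (25 + 20)
= 25 / 45
= 0.5556
= 55.6%

55.6


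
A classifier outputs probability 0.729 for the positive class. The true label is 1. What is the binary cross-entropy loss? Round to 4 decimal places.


For y=1: Loss = -log(p)
= -log(0.729)
= -(-0.3161)
= 0.3161

0.3161


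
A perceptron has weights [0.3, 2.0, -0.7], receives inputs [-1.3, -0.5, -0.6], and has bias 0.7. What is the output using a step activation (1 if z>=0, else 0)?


z = w . x + b
= 0.3*-1.3 + 2.0*-0.5 + -0.7*-0.6 + 0.7
= -0.39 + -1.0 + 0.42 + 0.7
= -0.97 + 0.7
= -0.27
Since z = -0.27 < 0, output = 0

0


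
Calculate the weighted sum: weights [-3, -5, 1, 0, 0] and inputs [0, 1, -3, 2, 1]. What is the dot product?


Element-wise products:
-3 * 0 = 0
-5 * 1 = -5
1 * -3 = -3
0 * 2 = 0
0 * 1 = 0
Sum = 0 + -5 + -3 + 0 + 0
= -8

-8


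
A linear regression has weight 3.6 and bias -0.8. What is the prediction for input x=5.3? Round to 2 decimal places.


y = 3.6 * 5.3 + (-0.8)
= 19.08 + (-0.8)
= 18.28

18.28


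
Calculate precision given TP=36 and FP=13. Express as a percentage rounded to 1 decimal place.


Precision = TP / (TP + FP) * 100
= 36 / (36 + 13)
= 36 / 49
= 0.7347
= 73.5%

73.5


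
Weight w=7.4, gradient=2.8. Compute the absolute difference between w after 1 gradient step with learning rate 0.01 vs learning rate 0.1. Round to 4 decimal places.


With lr=0.01: w_new = 7.4 - 0.01 * 2.8 = 7.372
With lr=0.1: w_new = 7.4 - 0.1 * 2.8 = 7.12
Absolute difference = |7.372 - 7.12|
= 0.2520

0.2520


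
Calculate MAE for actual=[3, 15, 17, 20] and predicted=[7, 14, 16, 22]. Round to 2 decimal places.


Absolute errors: [4, 1, 1, 2]
Sum of absolute errors = 8
MAE = 8 / 4 = 2.00

2.00


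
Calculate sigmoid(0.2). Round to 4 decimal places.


sigmoid(z) = 1 / (1 + exp(-z))
exp(-(0.2)) = exp(-0.2) = 0.8187
1 + 0.8187 = 1.8187
1 / 1.8187 = 0.5498

0.5498


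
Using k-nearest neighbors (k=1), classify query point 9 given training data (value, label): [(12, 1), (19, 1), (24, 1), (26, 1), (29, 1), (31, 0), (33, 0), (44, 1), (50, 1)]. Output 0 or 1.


Distances from query 9:
Point 12 (class 1): distance = 3
K=1 nearest neighbors: classes = [1]
Votes for class 1: 1 / 1
Majority vote => class 1

1


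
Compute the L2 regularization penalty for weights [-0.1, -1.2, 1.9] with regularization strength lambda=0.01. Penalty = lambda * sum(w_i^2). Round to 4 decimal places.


Squaring each weight:
(-0.1)^2 = 0.01
(-1.2)^2 = 1.44
1.9^2 = 3.61
Sum of squares = 5.06
Penalty = 0.01 * 5.06 = 0.0506

0.0506


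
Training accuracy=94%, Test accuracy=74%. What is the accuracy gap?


Gap = train_accuracy - test_accuracy
= 94 - 74
= 20%
This gap suggests the model is overfitting.

20


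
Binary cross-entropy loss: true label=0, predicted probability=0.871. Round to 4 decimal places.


For y=0: Loss = -log(1-p)
= -log(1 - 0.871)
= -log(0.129)
= -(-2.0479)
= 2.0479

2.0479


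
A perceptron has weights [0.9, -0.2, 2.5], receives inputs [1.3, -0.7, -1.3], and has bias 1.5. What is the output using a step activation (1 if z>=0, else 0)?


z = w . x + b
= 0.9*1.3 + -0.2*-0.7 + 2.5*-1.3 + 1.5
= 1.17 + 0.14 + -3.25 + 1.5
= -1.94 + 1.5
= -0.44
Since z = -0.44 < 0, output = 0

0


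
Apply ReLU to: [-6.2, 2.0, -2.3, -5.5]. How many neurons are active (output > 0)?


ReLU(x) = max(0, x) for each element:
ReLU(-6.2) = 0
ReLU(2.0) = 2.0
ReLU(-2.3) = 0
ReLU(-5.5) = 0
Active neurons (>0): 1

1


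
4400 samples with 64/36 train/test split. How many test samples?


Train samples = 4400 * 64% = 2816
Test samples = 4400 - 2816
= 1584

1584


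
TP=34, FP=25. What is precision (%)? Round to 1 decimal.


Precision = TP / (TP + FP) * 100
= 34 / (34 + 25)
= 34 / 59
= 0.5763
= 57.6%

57.6


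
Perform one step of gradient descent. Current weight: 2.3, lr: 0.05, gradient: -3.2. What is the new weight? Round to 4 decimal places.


w_new = w_old - lr * gradient
= 2.3 - 0.05 * -3.2
= 2.3 - (-0.16)
= 2.4600

2.4600
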